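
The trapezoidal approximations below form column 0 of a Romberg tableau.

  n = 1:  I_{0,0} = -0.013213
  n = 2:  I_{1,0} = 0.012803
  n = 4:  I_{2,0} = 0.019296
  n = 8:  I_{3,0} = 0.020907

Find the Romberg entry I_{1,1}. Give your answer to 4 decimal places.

0.0215

Richardson extrapolation on the trapezoidal column (denominator 4−1=3):
I_{1,1} = (4·0.012803 − (-0.013213)) / 3 = 0.021475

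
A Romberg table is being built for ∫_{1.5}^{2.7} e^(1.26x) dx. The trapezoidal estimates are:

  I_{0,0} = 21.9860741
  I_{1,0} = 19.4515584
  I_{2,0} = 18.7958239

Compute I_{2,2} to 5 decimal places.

I_{1,1} = (4·19.4515584 − 21.9860741) / 3 = 18.6067198
I_{2,1} = 18.7958239 + (18.7958239 − 19.4515584)/3 = 18.5772457
I_{2,2} = 18.5772457 + (18.5772457 − 18.6067198)/15 = 18.5752808

18.57528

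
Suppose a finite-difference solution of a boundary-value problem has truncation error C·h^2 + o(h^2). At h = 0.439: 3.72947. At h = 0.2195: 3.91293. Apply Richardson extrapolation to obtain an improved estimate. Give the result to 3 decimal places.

3.974

Extrapolated value = (4·A(h/2) − A(h)) / (4 − 1)
= (4·3.91293 − 3.72947) / 3
= 11.92225 / 3 = 3.97408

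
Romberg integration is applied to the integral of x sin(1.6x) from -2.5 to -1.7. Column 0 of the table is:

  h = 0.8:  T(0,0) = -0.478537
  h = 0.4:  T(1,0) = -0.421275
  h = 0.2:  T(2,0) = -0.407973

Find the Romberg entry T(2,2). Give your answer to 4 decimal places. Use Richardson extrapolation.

Richardson extrapolation on the trapezoidal column (denominator 4−1=3):
T(1,1) = (4·(-0.421275) − (-0.478537)) / 3 = -0.402188
T(2,1) = (4·(-0.407973) − (-0.421275)) / 3 = -0.403539
T(2,2) = (16·(-0.403539) − (-0.402188)) / 15 = -0.403629

-0.4036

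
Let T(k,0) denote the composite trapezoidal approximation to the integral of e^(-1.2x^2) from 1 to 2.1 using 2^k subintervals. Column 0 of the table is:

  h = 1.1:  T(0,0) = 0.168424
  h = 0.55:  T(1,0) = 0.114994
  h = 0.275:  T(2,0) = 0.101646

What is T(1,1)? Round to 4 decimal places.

0.0972

Richardson extrapolation on the trapezoidal column (denominator 4−1=3):
T(1,1) = 0.114994 + (0.114994 − 0.168424)/3 = 0.097184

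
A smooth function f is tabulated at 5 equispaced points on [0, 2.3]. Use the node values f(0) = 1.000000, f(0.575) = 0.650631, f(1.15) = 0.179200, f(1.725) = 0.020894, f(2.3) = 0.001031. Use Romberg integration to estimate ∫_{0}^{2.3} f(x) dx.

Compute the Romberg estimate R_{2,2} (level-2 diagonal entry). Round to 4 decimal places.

R_{0,0} (trapezoid, 1 panel, h=2.3000): 1.151186
R_{1,0} (trapezoid, 2 panels, h=1.1500): 0.781673
R_{2,0} (trapezoid, 4 panels, h=0.5750): 0.776963
R_{1,1} = 0.781673 + (0.781673 − 1.151186)/3 = 0.658502
R_{2,1} = 0.776963 + (0.776963 − 0.781673)/3 = 0.775393
R_{2,2} = 0.775393 + (0.775393 − 0.658502)/15 = 0.783186

0.7832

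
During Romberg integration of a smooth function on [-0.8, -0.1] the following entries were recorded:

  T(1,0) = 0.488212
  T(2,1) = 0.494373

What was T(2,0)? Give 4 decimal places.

From T(2,1) = (4·T(2,0) − T(1,0))/3, solve for T(2,0):
4·T(2,0) = 3·0.494373 + 0.488212 = 1.971331
T(2,0) = 0.492833

0.4928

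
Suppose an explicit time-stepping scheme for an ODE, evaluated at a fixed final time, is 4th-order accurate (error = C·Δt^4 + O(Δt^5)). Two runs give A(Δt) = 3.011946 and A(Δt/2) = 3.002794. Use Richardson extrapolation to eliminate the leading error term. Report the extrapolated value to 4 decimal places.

3.0022

The leading error scales as Δt^4; refining by a factor of 2 reduces it by 2^4 = 16.
Extrapolated value = (16·A(Δt/2) − A(Δt)) / (16 − 1)
= (16·3.002794 − 3.011946) / 15
= 45.032758 / 15 = 3.002184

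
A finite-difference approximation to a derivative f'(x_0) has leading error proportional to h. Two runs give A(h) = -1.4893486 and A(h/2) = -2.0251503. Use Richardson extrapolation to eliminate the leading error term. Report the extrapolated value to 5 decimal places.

Extrapolated value = (2·A(h/2) − A(h)) / (2 − 1)
= (2·(-2.0251503) − (-1.4893486)) / 1
= -2.5609520 / 1 = -2.5609520

-2.56095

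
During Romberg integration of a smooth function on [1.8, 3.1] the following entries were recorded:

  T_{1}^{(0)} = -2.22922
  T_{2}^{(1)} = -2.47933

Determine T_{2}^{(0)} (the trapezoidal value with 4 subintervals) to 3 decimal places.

-2.417

From T_{2}^{(1)} = (4·T_{2}^{(0)} − T_{1}^{(0)})/3, solve for T_{2}^{(0)}:
4·T_{2}^{(0)} = 3·(-2.47933) + (-2.22922) = -9.66721
T_{2}^{(0)} = -2.41680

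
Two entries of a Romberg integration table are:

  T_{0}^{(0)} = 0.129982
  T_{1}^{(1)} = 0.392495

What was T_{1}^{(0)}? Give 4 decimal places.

From T_{1}^{(1)} = (4·T_{1}^{(0)} − T_{0}^{(0)})/3, solve for T_{1}^{(0)}:
4·T_{1}^{(0)} = 3·0.392495 + 0.129982 = 1.307467
T_{1}^{(0)} = 0.326867

0.3269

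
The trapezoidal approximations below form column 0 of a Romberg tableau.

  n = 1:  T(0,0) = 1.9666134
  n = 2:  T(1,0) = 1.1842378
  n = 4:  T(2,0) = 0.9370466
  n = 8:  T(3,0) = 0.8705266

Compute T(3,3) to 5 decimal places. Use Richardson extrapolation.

Richardson extrapolation on the trapezoidal column (denominator 4−1=3):
T(1,1) = 1.1842378 + (1.1842378 − 1.9666134)/3 = 0.9234459
T(2,1) = (4·0.9370466 − 1.1842378) / 3 = 0.8546495
T(3,1) = (4·0.8705266 − 0.9370466) / 3 = 0.8483533
T(2,2) = (16·0.8546495 − 0.9234459) / 15 = 0.8500631
T(3,2) = 0.8483533 + (0.8483533 − 0.8546495)/15 = 0.8479336
T(3,3) = (64·0.8479336 − 0.8500631) / 63 = 0.8478998

0.84790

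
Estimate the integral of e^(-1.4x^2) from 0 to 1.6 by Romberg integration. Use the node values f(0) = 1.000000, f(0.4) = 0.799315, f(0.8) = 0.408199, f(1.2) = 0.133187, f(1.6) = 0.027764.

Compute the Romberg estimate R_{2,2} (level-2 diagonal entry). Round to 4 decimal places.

0.7455

R_{0,0} (trapezoid, 1 panel, h=1.6000): 0.822211
R_{1,0} (trapezoid, 2 panels, h=0.8000): 0.737665
R_{2,0} (trapezoid, 4 panels, h=0.4000): 0.741833
R_{1,1} = 0.737665 + (0.737665 − 0.822211)/3 = 0.709483
R_{2,1} = 0.741833 + (0.741833 − 0.737665)/3 = 0.743222
R_{2,2} = 0.743222 + (0.743222 − 0.709483)/15 = 0.745471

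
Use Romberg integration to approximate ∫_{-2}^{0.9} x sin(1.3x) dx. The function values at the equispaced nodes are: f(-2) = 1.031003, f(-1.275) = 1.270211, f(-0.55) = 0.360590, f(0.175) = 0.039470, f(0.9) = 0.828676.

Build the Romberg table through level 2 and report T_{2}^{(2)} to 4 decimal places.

T_{0}^{(0)} (trapezoid, 1 panel, h=2.9000): 2.696535
T_{1}^{(0)} (trapezoid, 2 panels, h=1.4500): 1.871123
T_{2}^{(0)} (trapezoid, 4 panels, h=0.7250): 1.885080
T_{1}^{(1)} = 1.871123 + (1.871123 − 2.696535)/3 = 1.595986
T_{2}^{(1)} = 1.885080 + (1.885080 − 1.871123)/3 = 1.889732
T_{2}^{(2)} = 1.889732 + (1.889732 − 1.595986)/15 = 1.909315

1.9093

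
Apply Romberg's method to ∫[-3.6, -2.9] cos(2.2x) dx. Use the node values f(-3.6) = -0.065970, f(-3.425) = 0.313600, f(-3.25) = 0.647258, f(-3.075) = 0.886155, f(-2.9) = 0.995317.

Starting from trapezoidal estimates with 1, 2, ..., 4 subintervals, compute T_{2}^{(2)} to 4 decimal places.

0.4096

T_{0}^{(0)} (trapezoid, 1 panel, h=0.7000): 0.325271
T_{1}^{(0)} (trapezoid, 2 panels, h=0.3500): 0.389176
T_{2}^{(0)} (trapezoid, 4 panels, h=0.1750): 0.404545
T_{1}^{(1)} = 0.389176 + (0.389176 − 0.325271)/3 = 0.410478
T_{2}^{(1)} = 0.404545 + (0.404545 − 0.389176)/3 = 0.409668
T_{2}^{(2)} = 0.409668 + (0.409668 − 0.410478)/15 = 0.409614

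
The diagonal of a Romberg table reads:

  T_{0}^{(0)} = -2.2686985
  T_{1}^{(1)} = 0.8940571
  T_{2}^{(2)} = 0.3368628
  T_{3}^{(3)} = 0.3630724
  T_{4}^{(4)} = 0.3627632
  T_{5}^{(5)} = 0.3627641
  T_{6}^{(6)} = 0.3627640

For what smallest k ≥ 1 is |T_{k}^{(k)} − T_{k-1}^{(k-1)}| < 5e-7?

|T_{1}^{(1)} − T_{0}^{(0)}| = 3.1627556 ≥ 5e-7
|T_{2}^{(2)} − T_{1}^{(1)}| = 0.5571943 ≥ 5e-7
|T_{3}^{(3)} − T_{2}^{(2)}| = 0.0262096 ≥ 5e-7
|T_{4}^{(4)} − T_{3}^{(3)}| = 0.0003092 ≥ 5e-7
|T_{5}^{(5)} − T_{4}^{(4)}| = 0.0000009 ≥ 5e-7
|T_{6}^{(6)} − T_{5}^{(5)}| = 0.0000001 < 5e-7

k = 6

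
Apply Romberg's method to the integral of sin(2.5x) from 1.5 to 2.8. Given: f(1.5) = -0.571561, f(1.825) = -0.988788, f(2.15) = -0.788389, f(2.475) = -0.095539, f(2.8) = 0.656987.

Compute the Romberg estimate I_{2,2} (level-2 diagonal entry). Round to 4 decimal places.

I_{0,0} (trapezoid, 1 panel, h=1.3000): 0.055527
I_{1,0} (trapezoid, 2 panels, h=0.6500): -0.484689
I_{2,0} (trapezoid, 4 panels, h=0.3250): -0.594751
I_{1,1} = -0.484689 + (-0.484689 − 0.055527)/3 = -0.664761
I_{2,1} = -0.594751 + (-0.594751 − (-0.484689))/3 = -0.631438
I_{2,2} = -0.631438 + (-0.631438 − (-0.664761))/15 = -0.629216

-0.6292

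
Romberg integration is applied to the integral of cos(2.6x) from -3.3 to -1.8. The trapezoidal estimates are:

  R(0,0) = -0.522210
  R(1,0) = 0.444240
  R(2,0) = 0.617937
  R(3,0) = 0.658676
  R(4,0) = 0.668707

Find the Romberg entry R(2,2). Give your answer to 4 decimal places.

Richardson extrapolation on the trapezoidal column (denominator 4−1=3):
R(1,1) = (4·0.444240 − (-0.522210)) / 3 = 0.766390
R(2,1) = 0.617937 + (0.617937 − 0.444240)/3 = 0.675836
R(2,2) = (16·0.675836 − 0.766390) / 15 = 0.669799

0.6698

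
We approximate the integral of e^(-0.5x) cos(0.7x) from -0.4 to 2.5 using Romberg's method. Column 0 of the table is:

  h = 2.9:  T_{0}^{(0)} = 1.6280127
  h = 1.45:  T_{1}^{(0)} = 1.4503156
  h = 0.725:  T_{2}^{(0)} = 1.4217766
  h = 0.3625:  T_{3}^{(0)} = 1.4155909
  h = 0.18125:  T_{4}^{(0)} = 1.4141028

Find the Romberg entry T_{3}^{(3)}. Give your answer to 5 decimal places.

1.41361

Richardson extrapolation on the trapezoidal column (denominator 4−1=3):
T_{1}^{(1)} = 1.4503156 + (1.4503156 − 1.6280127)/3 = 1.3910832
T_{2}^{(1)} = 1.4217766 + (1.4217766 − 1.4503156)/3 = 1.4122636
T_{3}^{(1)} = (4·1.4155909 − 1.4217766) / 3 = 1.4135290
T_{2}^{(2)} = (16·1.4122636 − 1.3910832) / 15 = 1.4136756
T_{3}^{(2)} = 1.4135290 + (1.4135290 − 1.4122636)/15 = 1.4136134
T_{3}^{(3)} = 1.4136134 + (1.4136134 − 1.4136756)/63 = 1.4136124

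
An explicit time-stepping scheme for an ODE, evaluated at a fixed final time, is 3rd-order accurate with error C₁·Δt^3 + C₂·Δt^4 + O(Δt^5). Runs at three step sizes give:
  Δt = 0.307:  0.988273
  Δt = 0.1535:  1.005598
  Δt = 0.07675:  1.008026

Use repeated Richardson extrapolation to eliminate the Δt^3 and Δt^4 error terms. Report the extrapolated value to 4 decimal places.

First eliminate the Δt^3 term (factor 2^3 = 8):
  B₁ = (8·1.005598 − 0.988273)/7 = 1.008073
  B₂ = (8·1.008026 − 1.005598)/7 = 1.008373
Then eliminate the Δt^4 term (factor 2^4 = 16):
  (16·1.008373 − 1.008073)/15 = 1.008393

1.0084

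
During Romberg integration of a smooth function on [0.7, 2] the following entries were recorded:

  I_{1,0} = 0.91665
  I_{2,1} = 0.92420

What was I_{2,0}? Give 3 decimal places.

From I_{2,1} = (4·I_{2,0} − I_{1,0})/3, solve for I_{2,0}:
4·I_{2,0} = 3·0.92420 + 0.91665 = 3.68925
I_{2,0} = 0.92231

0.922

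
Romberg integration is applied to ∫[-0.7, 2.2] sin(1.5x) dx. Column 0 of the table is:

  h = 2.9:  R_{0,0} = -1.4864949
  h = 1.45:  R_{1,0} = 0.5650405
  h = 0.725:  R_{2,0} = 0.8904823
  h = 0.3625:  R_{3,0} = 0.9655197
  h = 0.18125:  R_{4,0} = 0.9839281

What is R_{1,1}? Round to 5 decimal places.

1.24889

R_{1,1} = (4·0.5650405 − (-1.4864949)) / 3 = 1.2488856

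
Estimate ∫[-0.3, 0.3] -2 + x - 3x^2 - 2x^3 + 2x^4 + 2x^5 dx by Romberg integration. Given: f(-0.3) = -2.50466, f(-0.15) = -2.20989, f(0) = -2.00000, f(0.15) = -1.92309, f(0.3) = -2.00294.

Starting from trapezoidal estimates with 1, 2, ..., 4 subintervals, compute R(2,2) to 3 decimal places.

R(0,0) (trapezoid, 1 panel, h=0.6000): -1.35228
R(1,0) (trapezoid, 2 panels, h=0.3000): -1.27614
R(2,0) (trapezoid, 4 panels, h=0.1500): -1.25802
R(1,1) = -1.27614 + (-1.27614 − (-1.35228))/3 = -1.25076
R(2,1) = -1.25802 + (-1.25802 − (-1.27614))/3 = -1.25198
R(2,2) = -1.25198 + (-1.25198 − (-1.25076))/15 = -1.25206

-1.252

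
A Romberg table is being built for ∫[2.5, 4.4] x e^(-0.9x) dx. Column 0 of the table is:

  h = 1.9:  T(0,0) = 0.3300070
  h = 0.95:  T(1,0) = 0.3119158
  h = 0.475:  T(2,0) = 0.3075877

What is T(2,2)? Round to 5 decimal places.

0.30616

Richardson extrapolation on the trapezoidal column (denominator 4−1=3):
T(1,1) = 0.3119158 + (0.3119158 − 0.3300070)/3 = 0.3058854
T(2,1) = 0.3075877 + (0.3075877 − 0.3119158)/3 = 0.3061450
T(2,2) = (16·0.3061450 − 0.3058854) / 15 = 0.3061623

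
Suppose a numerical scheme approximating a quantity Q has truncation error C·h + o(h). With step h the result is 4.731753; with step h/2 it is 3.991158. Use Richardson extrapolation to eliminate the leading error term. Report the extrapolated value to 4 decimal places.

The leading error scales as h; refining by a factor of 2 reduces it by 2^1 = 2.
Extrapolated value = (2·A(h/2) − A(h)) / (2 − 1)
= (2·3.991158 − 4.731753) / 1
= 3.250563 / 1 = 3.250563

3.2506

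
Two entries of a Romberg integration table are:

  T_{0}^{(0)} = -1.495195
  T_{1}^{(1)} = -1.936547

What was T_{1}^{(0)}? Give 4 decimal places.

-1.8262

From T_{1}^{(1)} = (4·T_{1}^{(0)} − T_{0}^{(0)})/3, solve for T_{1}^{(0)}:
4·T_{1}^{(0)} = 3·(-1.936547) + (-1.495195) = -7.304836
T_{1}^{(0)} = -1.826209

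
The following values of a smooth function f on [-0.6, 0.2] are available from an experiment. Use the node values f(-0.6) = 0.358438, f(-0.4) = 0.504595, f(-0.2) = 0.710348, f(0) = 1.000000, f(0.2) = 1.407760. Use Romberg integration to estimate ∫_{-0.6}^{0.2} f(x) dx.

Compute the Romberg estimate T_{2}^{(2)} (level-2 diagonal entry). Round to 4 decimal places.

T_{0}^{(0)} (trapezoid, 1 panel, h=0.8000): 0.706479
T_{1}^{(0)} (trapezoid, 2 panels, h=0.4000): 0.637379
T_{2}^{(0)} (trapezoid, 4 panels, h=0.2000): 0.619608
T_{1}^{(1)} = 0.637379 + (0.637379 − 0.706479)/3 = 0.614346
T_{2}^{(1)} = 0.619608 + (0.619608 − 0.637379)/3 = 0.613684
T_{2}^{(2)} = 0.613684 + (0.613684 − 0.614346)/15 = 0.613640

0.6136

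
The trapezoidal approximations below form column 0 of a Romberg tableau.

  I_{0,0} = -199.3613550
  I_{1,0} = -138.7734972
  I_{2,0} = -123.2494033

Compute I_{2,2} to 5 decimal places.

I_{1,1} = -138.7734972 + (-138.7734972 − (-199.3613550))/3 = -118.5775446
I_{2,1} = -123.2494033 + (-123.2494033 − (-138.7734972))/3 = -118.0747053
I_{2,2} = -118.0747053 + (-118.0747053 − (-118.5775446))/15 = -118.0411827

-118.04118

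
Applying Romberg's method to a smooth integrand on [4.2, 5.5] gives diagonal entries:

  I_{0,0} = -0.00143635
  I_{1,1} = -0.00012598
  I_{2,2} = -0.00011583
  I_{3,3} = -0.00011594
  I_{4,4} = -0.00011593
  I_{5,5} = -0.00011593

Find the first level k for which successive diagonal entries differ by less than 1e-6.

k = 3

|I_{1,1} − I_{0,0}| = 0.00131037 ≥ 1e-6
|I_{2,2} − I_{1,1}| = 0.00001015 ≥ 1e-6
|I_{3,3} − I_{2,2}| = 0.00000011 < 1e-6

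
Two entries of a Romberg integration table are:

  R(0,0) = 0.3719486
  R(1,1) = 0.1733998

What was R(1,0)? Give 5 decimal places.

0.22304

From R(1,1) = (4·R(1,0) − R(0,0))/3, solve for R(1,0):
4·R(1,0) = 3·0.1733998 + 0.3719486 = 0.8921480
R(1,0) = 0.2230370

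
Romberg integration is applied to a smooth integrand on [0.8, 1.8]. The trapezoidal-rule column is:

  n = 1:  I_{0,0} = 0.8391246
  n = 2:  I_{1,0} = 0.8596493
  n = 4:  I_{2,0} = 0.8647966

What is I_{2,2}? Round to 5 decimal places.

0.86651

I_{1,1} = (4·0.8596493 − 0.8391246) / 3 = 0.8664909
I_{2,1} = (4·0.8647966 − 0.8596493) / 3 = 0.8665124
I_{2,2} = 0.8665124 + (0.8665124 − 0.8664909)/15 = 0.8665138
(Column j=1 coincides with Simpson's rule on the same nodes.)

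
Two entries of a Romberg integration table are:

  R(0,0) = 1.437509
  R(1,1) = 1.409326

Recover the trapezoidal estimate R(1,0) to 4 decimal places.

1.4164

From R(1,1) = (4·R(1,0) − R(0,0))/3, solve for R(1,0):
4·R(1,0) = 3·1.409326 + 1.437509 = 5.665487
R(1,0) = 1.416372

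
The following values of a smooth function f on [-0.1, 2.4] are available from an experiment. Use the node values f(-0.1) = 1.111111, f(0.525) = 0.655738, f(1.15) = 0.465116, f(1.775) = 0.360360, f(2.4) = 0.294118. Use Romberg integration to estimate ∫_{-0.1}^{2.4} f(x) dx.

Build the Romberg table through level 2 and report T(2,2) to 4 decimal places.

T(0,0) (trapezoid, 1 panel, h=2.5000): 1.756536
T(1,0) (trapezoid, 2 panels, h=1.2500): 1.459663
T(2,0) (trapezoid, 4 panels, h=0.6250): 1.364893
T(1,1) = 1.459663 + (1.459663 − 1.756536)/3 = 1.360705
T(2,1) = 1.364893 + (1.364893 − 1.459663)/3 = 1.333303
T(2,2) = 1.333303 + (1.333303 − 1.360705)/15 = 1.331476

1.3315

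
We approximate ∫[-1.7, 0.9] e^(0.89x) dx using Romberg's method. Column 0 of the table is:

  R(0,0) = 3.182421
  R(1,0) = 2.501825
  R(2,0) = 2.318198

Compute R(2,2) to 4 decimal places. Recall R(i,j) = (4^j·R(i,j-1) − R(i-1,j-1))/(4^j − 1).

R(1,1) = (4·2.501825 − 3.182421) / 3 = 2.274960
R(2,1) = (4·2.318198 − 2.501825) / 3 = 2.256989
R(2,2) = (16·2.256989 − 2.274960) / 15 = 2.255791

2.2558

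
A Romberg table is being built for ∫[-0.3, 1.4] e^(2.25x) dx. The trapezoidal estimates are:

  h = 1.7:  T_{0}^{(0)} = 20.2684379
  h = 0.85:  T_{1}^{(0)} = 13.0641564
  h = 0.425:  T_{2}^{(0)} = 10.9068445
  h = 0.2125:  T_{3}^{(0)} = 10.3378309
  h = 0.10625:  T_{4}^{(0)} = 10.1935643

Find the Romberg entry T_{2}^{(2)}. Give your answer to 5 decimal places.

10.15607

T_{1}^{(1)} = 13.0641564 + (13.0641564 − 20.2684379)/3 = 10.6627292
T_{2}^{(1)} = 10.9068445 + (10.9068445 − 13.0641564)/3 = 10.1877405
T_{2}^{(2)} = 10.1877405 + (10.1877405 − 10.6627292)/15 = 10.1560746
(Column j=1 coincides with Simpson's rule on the same nodes.)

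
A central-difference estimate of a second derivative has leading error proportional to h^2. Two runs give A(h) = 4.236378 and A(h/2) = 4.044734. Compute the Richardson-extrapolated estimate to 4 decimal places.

The leading error scales as h^2; refining by a factor of 2 reduces it by 2^2 = 4.
Extrapolated value = (4·A(h/2) − A(h)) / (4 − 1)
= (4·4.044734 − 4.236378) / 3
= 11.942558 / 3 = 3.980853

3.9809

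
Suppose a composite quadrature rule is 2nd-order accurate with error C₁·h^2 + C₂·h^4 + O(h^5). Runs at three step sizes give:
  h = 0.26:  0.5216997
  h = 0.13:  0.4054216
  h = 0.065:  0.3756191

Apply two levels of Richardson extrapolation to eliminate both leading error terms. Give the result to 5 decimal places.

0.36562

First eliminate the h^2 term (factor 2^2 = 4):
  B₁ = (4·0.4054216 − 0.5216997)/3 = 0.3666622
  B₂ = (4·0.3756191 − 0.4054216)/3 = 0.3656849
Then eliminate the h^4 term (factor 2^4 = 16):
  (16·0.3656849 − 0.3666622)/15 = 0.3656197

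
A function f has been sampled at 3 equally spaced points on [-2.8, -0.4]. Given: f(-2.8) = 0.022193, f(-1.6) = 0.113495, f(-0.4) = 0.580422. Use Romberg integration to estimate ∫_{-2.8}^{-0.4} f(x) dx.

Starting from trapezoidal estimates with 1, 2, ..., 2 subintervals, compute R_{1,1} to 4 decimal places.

R_{0,0} (trapezoid, 1 panel, h=2.4000): 0.723138
R_{1,0} (trapezoid, 2 panels, h=1.2000): 0.497763
R_{1,1} = 0.497763 + (0.497763 − 0.723138)/3 = 0.422638

0.4226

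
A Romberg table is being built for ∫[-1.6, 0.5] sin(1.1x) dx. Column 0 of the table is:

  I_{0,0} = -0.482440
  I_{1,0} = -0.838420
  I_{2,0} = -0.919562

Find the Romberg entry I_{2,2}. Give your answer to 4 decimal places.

-0.9459

I_{1,1} = (4·(-0.838420) − (-0.482440)) / 3 = -0.957080
I_{2,1} = (4·(-0.919562) − (-0.838420)) / 3 = -0.946609
I_{2,2} = (16·(-0.946609) − (-0.957080)) / 15 = -0.945911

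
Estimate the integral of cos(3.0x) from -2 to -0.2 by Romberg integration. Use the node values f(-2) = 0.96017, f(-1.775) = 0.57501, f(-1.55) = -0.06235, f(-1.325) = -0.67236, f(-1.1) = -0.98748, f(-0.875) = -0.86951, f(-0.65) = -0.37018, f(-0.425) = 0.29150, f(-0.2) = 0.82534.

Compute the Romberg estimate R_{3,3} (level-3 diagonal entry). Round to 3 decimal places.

R_{0,0} (trapezoid, 1 panel, h=1.8000): 1.60696
R_{1,0} (trapezoid, 2 panels, h=0.9000): -0.08525
R_{2,0} (trapezoid, 4 panels, h=0.4500): -0.23726
R_{3,0} (trapezoid, 8 panels, h=0.2250): -0.27059
R_{1,1} = -0.08525 + (-0.08525 − 1.60696)/3 = -0.64932
R_{2,1} = -0.23726 + (-0.23726 − (-0.08525))/3 = -0.28793
R_{3,1} = -0.27059 + (-0.27059 − (-0.23726))/3 = -0.28170
R_{2,2} = -0.28793 + (-0.28793 − (-0.64932))/15 = -0.26384
R_{3,2} = -0.28170 + (-0.28170 − (-0.28793))/15 = -0.28128
R_{3,3} = -0.28128 + (-0.28128 − (-0.26384))/63 = -0.28156

-0.282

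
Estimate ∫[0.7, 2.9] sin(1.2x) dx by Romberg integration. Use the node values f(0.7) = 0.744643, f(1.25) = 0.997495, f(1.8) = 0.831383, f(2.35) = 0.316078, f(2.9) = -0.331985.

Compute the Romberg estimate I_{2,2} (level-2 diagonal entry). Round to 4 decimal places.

I_{0,0} (trapezoid, 1 panel, h=2.2000): 0.453924
I_{1,0} (trapezoid, 2 panels, h=1.1000): 1.141483
I_{2,0} (trapezoid, 4 panels, h=0.5500): 1.293207
I_{1,1} = 1.141483 + (1.141483 − 0.453924)/3 = 1.370669
I_{2,1} = 1.293207 + (1.293207 − 1.141483)/3 = 1.343782
I_{2,2} = 1.343782 + (1.343782 − 1.370669)/15 = 1.341990

1.3420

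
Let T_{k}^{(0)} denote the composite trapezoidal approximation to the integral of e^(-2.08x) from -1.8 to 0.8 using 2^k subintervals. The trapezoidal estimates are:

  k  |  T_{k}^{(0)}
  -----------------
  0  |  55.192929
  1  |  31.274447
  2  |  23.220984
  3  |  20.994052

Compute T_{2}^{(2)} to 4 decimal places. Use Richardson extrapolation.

T_{1}^{(1)} = 31.274447 + (31.274447 − 55.192929)/3 = 23.301620
T_{2}^{(1)} = (4·23.220984 − 31.274447) / 3 = 20.536496
T_{2}^{(2)} = (16·20.536496 − 23.301620) / 15 = 20.352154

20.3522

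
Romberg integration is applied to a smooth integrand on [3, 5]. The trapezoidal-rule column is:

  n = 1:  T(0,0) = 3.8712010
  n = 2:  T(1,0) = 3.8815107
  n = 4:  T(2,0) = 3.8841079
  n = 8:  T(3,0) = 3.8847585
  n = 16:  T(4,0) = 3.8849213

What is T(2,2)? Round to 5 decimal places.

Richardson extrapolation on the trapezoidal column (denominator 4−1=3):
T(1,1) = (4·3.8815107 − 3.8712010) / 3 = 3.8849473
T(2,1) = (4·3.8841079 − 3.8815107) / 3 = 3.8849736
T(2,2) = 3.8849736 + (3.8849736 − 3.8849473)/15 = 3.8849754
(Column j=1 coincides with Simpson's rule on the same nodes.)

3.88498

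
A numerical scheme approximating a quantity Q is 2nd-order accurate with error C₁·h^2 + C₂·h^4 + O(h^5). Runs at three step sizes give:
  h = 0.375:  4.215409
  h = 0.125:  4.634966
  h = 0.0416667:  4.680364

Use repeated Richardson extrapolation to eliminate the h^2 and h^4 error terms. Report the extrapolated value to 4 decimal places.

First eliminate the h^2 term (factor 3^2 = 9):
  B₁ = (9·4.634966 − 4.215409)/8 = 4.687411
  B₂ = (9·4.680364 − 4.634966)/8 = 4.686039
Then eliminate the h^4 term (factor 3^4 = 81):
  (81·4.686039 − 4.687411)/80 = 4.686022

4.6860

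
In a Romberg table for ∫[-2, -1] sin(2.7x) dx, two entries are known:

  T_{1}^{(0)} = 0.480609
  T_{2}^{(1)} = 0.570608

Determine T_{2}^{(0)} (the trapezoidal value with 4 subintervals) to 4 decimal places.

From T_{2}^{(1)} = (4·T_{2}^{(0)} − T_{1}^{(0)})/3, solve for T_{2}^{(0)}:
4·T_{2}^{(0)} = 3·0.570608 + 0.480609 = 2.192433
T_{2}^{(0)} = 0.548108

0.5481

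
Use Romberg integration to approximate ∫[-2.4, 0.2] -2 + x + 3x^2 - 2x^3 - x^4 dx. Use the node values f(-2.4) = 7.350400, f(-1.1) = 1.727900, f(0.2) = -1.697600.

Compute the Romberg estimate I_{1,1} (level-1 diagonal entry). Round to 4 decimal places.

I_{0,0} (trapezoid, 1 panel, h=2.6000): 7.348640
I_{1,0} (trapezoid, 2 panels, h=1.3000): 5.920590
I_{1,1} = 5.920590 + (5.920590 − 7.348640)/3 = 5.444573

5.4446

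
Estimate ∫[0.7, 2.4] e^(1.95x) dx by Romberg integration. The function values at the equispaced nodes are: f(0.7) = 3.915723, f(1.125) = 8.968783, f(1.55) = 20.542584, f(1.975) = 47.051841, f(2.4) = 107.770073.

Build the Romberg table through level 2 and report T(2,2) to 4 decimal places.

T(0,0) (trapezoid, 1 panel, h=1.7000): 94.932927
T(1,0) (trapezoid, 2 panels, h=0.8500): 64.927660
T(2,0) (trapezoid, 4 panels, h=0.4250): 56.272595
T(1,1) = 64.927660 + (64.927660 − 94.932927)/3 = 54.925904
T(2,1) = 56.272595 + (56.272595 − 64.927660)/3 = 53.387573
T(2,2) = 53.387573 + (53.387573 − 54.925904)/15 = 53.285018

53.2850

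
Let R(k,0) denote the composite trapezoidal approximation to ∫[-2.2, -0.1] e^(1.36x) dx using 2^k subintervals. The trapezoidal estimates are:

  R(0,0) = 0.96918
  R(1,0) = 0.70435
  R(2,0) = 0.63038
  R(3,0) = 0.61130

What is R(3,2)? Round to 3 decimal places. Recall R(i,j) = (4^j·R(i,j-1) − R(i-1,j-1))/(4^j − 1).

Richardson extrapolation on the trapezoidal column (denominator 4−1=3):
R(2,1) = (4·0.63038 − 0.70435) / 3 = 0.60572
R(3,1) = (4·0.61130 − 0.63038) / 3 = 0.60494
R(3,2) = 0.60494 + (0.60494 − 0.60572)/15 = 0.60489

0.605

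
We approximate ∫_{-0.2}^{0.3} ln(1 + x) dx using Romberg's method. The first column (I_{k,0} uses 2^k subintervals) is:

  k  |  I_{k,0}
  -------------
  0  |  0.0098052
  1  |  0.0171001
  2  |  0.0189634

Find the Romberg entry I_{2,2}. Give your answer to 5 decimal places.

0.01959

I_{1,1} = (4·0.0171001 − 0.0098052) / 3 = 0.0195317
I_{2,1} = 0.0189634 + (0.0189634 − 0.0171001)/3 = 0.0195845
I_{2,2} = (16·0.0195845 − 0.0195317) / 15 = 0.0195880
(Column j=1 coincides with Simpson's rule on the same nodes.)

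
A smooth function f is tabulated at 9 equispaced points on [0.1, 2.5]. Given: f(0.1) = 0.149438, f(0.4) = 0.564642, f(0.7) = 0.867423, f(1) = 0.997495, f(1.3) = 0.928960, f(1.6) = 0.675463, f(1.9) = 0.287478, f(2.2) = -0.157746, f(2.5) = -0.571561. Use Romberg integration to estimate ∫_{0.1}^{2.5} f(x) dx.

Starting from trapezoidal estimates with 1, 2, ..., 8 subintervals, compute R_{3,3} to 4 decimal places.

1.2062

R_{0,0} (trapezoid, 1 panel, h=2.4000): -0.506548
R_{1,0} (trapezoid, 2 panels, h=1.2000): 0.861478
R_{2,0} (trapezoid, 4 panels, h=0.6000): 1.123680
R_{3,0} (trapezoid, 8 panels, h=0.3000): 1.185796
R_{1,1} = 0.861478 + (0.861478 − (-0.506548))/3 = 1.317487
R_{2,1} = 1.123680 + (1.123680 − 0.861478)/3 = 1.211081
R_{3,1} = 1.185796 + (1.185796 − 1.123680)/3 = 1.206501
R_{2,2} = 1.211081 + (1.211081 − 1.317487)/15 = 1.203987
R_{3,2} = 1.206501 + (1.206501 − 1.211081)/15 = 1.206196
R_{3,3} = 1.206196 + (1.206196 − 1.203987)/63 = 1.206231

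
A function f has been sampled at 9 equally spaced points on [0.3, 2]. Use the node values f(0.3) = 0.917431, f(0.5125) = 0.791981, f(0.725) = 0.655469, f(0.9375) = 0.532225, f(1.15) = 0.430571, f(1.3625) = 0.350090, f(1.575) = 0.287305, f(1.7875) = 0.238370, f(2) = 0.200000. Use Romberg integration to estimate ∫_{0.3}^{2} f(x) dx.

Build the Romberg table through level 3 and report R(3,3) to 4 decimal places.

R(0,0) (trapezoid, 1 panel, h=1.7000): 0.949816
R(1,0) (trapezoid, 2 panels, h=0.8500): 0.840894
R(2,0) (trapezoid, 4 panels, h=0.4250): 0.821126
R(3,0) (trapezoid, 8 panels, h=0.2125): 0.817004
R(1,1) = 0.840894 + (0.840894 − 0.949816)/3 = 0.804587
R(2,1) = 0.821126 + (0.821126 − 0.840894)/3 = 0.814537
R(3,1) = 0.817004 + (0.817004 − 0.821126)/3 = 0.815630
R(2,2) = 0.814537 + (0.814537 − 0.804587)/15 = 0.815200
R(3,2) = 0.815630 + (0.815630 − 0.814537)/15 = 0.815703
R(3,3) = 0.815703 + (0.815703 − 0.815200)/63 = 0.815711

0.8157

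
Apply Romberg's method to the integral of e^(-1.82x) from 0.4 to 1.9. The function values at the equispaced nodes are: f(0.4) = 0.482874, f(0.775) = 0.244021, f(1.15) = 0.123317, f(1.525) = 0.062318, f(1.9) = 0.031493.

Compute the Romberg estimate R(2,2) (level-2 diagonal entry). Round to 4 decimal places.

R(0,0) (trapezoid, 1 panel, h=1.5000): 0.385775
R(1,0) (trapezoid, 2 panels, h=0.7500): 0.285375
R(2,0) (trapezoid, 4 panels, h=0.3750): 0.257565
R(1,1) = 0.285375 + (0.285375 − 0.385775)/3 = 0.251908
R(2,1) = 0.257565 + (0.257565 − 0.285375)/3 = 0.248295
R(2,2) = 0.248295 + (0.248295 − 0.251908)/15 = 0.248054

0.2481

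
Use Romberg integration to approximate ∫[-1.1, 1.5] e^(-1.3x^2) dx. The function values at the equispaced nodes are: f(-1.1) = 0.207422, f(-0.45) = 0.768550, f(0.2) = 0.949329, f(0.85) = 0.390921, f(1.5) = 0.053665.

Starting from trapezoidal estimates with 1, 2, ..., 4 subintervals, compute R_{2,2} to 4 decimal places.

R_{0,0} (trapezoid, 1 panel, h=2.6000): 0.339413
R_{1,0} (trapezoid, 2 panels, h=1.3000): 1.403834
R_{2,0} (trapezoid, 4 panels, h=0.6500): 1.455573
R_{1,1} = 1.403834 + (1.403834 − 0.339413)/3 = 1.758641
R_{2,1} = 1.455573 + (1.455573 − 1.403834)/3 = 1.472819
R_{2,2} = 1.472819 + (1.472819 − 1.758641)/15 = 1.453764

1.4538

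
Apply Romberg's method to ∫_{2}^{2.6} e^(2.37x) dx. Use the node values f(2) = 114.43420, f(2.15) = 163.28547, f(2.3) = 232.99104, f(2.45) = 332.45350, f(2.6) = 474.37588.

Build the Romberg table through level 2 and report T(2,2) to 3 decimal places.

151.875

T(0,0) (trapezoid, 1 panel, h=0.6000): 176.64302
T(1,0) (trapezoid, 2 panels, h=0.3000): 158.21882
T(2,0) (trapezoid, 4 panels, h=0.1500): 153.47026
T(1,1) = 158.21882 + (158.21882 − 176.64302)/3 = 152.07742
T(2,1) = 153.47026 + (153.47026 − 158.21882)/3 = 151.88741
T(2,2) = 151.88741 + (151.88741 − 152.07742)/15 = 151.87474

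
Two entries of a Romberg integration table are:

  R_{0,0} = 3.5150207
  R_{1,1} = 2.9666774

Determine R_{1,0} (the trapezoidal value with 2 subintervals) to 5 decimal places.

From R_{1,1} = (4·R_{1,0} − R_{0,0})/3, solve for R_{1,0}:
4·R_{1,0} = 3·2.9666774 + 3.5150207 = 12.4150529
R_{1,0} = 3.1037632

3.10376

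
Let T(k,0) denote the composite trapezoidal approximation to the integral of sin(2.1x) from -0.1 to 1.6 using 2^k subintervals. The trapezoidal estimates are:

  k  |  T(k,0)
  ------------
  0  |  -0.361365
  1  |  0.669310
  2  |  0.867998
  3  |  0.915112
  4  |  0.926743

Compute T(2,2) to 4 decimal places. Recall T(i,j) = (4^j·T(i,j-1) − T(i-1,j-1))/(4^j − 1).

Richardson extrapolation on the trapezoidal column (denominator 4−1=3):
T(1,1) = 0.669310 + (0.669310 − (-0.361365))/3 = 1.012868
T(2,1) = 0.867998 + (0.867998 − 0.669310)/3 = 0.934227
T(2,2) = (16·0.934227 − 1.012868) / 15 = 0.928984

0.9290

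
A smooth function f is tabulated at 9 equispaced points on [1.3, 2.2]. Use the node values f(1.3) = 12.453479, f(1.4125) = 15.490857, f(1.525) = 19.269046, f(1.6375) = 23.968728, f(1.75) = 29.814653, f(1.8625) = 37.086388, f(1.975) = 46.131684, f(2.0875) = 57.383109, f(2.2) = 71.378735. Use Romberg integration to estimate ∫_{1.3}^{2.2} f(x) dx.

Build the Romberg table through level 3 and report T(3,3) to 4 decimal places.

30.3738

T(0,0) (trapezoid, 1 panel, h=0.9000): 37.724496
T(1,0) (trapezoid, 2 panels, h=0.4500): 32.278842
T(2,0) (trapezoid, 4 panels, h=0.2250): 30.854585
T(3,0) (trapezoid, 8 panels, h=0.1125): 30.494314
T(1,1) = 32.278842 + (32.278842 − 37.724496)/3 = 30.463624
T(2,1) = 30.854585 + (30.854585 − 32.278842)/3 = 30.379833
T(3,1) = 30.494314 + (30.494314 − 30.854585)/3 = 30.374224
T(2,2) = 30.379833 + (30.379833 − 30.463624)/15 = 30.374247
T(3,2) = 30.374224 + (30.374224 − 30.379833)/15 = 30.373850
T(3,3) = 30.373850 + (30.373850 − 30.374247)/63 = 30.373844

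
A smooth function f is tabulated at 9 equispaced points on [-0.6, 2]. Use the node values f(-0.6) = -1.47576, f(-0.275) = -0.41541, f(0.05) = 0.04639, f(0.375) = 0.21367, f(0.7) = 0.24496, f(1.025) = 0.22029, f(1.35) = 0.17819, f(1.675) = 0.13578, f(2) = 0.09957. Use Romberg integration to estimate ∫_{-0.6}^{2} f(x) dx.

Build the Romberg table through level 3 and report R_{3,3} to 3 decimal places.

0.021

R_{0,0} (trapezoid, 1 panel, h=2.6000): -1.78905
R_{1,0} (trapezoid, 2 panels, h=1.3000): -0.57608
R_{2,0} (trapezoid, 4 panels, h=0.6500): -0.14206
R_{3,0} (trapezoid, 8 panels, h=0.3250): -0.02087
R_{1,1} = -0.57608 + (-0.57608 − (-1.78905))/3 = -0.17176
R_{2,1} = -0.14206 + (-0.14206 − (-0.57608))/3 = 0.00261
R_{3,1} = -0.02087 + (-0.02087 − (-0.14206))/3 = 0.01953
R_{2,2} = 0.00261 + (0.00261 − (-0.17176))/15 = 0.01423
R_{3,2} = 0.01953 + (0.01953 − 0.00261)/15 = 0.02066
R_{3,3} = 0.02066 + (0.02066 − 0.01423)/63 = 0.02076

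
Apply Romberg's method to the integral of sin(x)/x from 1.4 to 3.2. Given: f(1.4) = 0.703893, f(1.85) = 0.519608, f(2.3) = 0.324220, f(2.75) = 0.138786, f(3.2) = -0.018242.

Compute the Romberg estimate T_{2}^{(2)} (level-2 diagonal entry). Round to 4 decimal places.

T_{0}^{(0)} (trapezoid, 1 panel, h=1.8000): 0.617086
T_{1}^{(0)} (trapezoid, 2 panels, h=0.9000): 0.600341
T_{2}^{(0)} (trapezoid, 4 panels, h=0.4500): 0.596448
T_{1}^{(1)} = 0.600341 + (0.600341 − 0.617086)/3 = 0.594759
T_{2}^{(1)} = 0.596448 + (0.596448 − 0.600341)/3 = 0.595150
T_{2}^{(2)} = 0.595150 + (0.595150 − 0.594759)/15 = 0.595176

0.5952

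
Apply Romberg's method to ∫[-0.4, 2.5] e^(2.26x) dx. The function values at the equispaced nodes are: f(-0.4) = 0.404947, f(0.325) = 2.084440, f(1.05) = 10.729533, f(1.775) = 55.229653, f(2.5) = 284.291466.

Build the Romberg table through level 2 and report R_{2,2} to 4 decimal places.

127.4608

R_{0,0} (trapezoid, 1 panel, h=2.9000): 412.809799
R_{1,0} (trapezoid, 2 panels, h=1.4500): 221.962722
R_{2,0} (trapezoid, 4 panels, h=0.7250): 152.534079
R_{1,1} = 221.962722 + (221.962722 − 412.809799)/3 = 158.347030
R_{2,1} = 152.534079 + (152.534079 − 221.962722)/3 = 129.391198
R_{2,2} = 129.391198 + (129.391198 − 158.347030)/15 = 127.460809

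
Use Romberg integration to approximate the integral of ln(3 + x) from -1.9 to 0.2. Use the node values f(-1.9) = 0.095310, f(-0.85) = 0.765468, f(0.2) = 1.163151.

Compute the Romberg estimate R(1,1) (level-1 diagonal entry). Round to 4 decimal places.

1.5121

R(0,0) (trapezoid, 1 panel, h=2.1000): 1.321384
R(1,0) (trapezoid, 2 panels, h=1.0500): 1.464433
R(1,1) = 1.464433 + (1.464433 − 1.321384)/3 = 1.512116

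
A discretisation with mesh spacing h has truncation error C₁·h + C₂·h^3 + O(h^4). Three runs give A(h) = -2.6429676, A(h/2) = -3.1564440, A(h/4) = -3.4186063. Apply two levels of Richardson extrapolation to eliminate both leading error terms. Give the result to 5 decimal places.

-3.68232

First eliminate the h term (factor 2^1 = 2):
  B₁ = (2·(-3.1564440) − (-2.6429676))/1 = -3.6699204
  B₂ = (2·(-3.4186063) − (-3.1564440))/1 = -3.6807686
Then eliminate the h^3 term (factor 2^3 = 8):
  (8·(-3.6807686) − (-3.6699204))/7 = -3.6823183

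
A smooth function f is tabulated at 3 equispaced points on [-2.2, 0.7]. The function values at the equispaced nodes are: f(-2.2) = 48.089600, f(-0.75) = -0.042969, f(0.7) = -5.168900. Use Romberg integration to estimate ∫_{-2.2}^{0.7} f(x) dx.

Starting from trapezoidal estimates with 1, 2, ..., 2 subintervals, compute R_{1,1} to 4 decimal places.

R_{0,0} (trapezoid, 1 panel, h=2.9000): 62.235015
R_{1,0} (trapezoid, 2 panels, h=1.4500): 31.055202
R_{1,1} = 31.055202 + (31.055202 − 62.235015)/3 = 20.661931

20.6619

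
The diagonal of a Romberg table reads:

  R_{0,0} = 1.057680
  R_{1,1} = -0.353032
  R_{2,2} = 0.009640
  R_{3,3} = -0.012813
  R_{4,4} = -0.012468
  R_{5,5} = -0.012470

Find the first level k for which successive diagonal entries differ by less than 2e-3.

|R_{1,1} − R_{0,0}| = 1.410712 ≥ 2e-3
|R_{2,2} − R_{1,1}| = 0.362672 ≥ 2e-3
|R_{3,3} − R_{2,2}| = 0.022453 ≥ 2e-3
|R_{4,4} − R_{3,3}| = 0.000345 < 2e-3

k = 4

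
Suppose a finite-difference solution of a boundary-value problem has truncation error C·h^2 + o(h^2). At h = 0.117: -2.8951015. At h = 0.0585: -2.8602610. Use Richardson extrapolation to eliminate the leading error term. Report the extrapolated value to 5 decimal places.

Extrapolated value = (4·A(h/2) − A(h)) / (4 − 1)
= (4·(-2.8602610) − (-2.8951015)) / 3
= -8.5459425 / 3 = -2.8486475

-2.84865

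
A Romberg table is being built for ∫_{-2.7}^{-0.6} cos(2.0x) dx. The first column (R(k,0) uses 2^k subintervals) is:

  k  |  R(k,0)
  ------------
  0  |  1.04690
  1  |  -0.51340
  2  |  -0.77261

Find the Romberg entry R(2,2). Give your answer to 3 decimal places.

-0.847

Richardson extrapolation on the trapezoidal column (denominator 4−1=3):
R(1,1) = (4·(-0.51340) − 1.04690) / 3 = -1.03350
R(2,1) = (4·(-0.77261) − (-0.51340)) / 3 = -0.85901
R(2,2) = (16·(-0.85901) − (-1.03350)) / 15 = -0.84738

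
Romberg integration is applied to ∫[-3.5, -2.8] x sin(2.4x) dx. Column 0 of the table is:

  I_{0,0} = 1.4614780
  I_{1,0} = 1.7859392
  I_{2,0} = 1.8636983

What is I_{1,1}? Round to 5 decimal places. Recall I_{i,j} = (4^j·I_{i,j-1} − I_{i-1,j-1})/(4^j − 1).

Richardson extrapolation on the trapezoidal column (denominator 4−1=3):
I_{1,1} = 1.7859392 + (1.7859392 − 1.4614780)/3 = 1.8940929
(Column j=1 coincides with Simpson's rule on the same nodes.)

1.89409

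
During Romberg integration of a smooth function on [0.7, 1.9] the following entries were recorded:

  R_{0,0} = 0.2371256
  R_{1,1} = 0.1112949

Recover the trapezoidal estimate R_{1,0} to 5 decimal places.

0.14275

From R_{1,1} = (4·R_{1,0} − R_{0,0})/3, solve for R_{1,0}:
4·R_{1,0} = 3·0.1112949 + 0.2371256 = 0.5710103
R_{1,0} = 0.1427526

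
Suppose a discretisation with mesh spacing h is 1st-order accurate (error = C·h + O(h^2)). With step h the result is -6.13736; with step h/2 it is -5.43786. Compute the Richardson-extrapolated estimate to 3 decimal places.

Extrapolated value = (2·A(h/2) − A(h)) / (2 − 1)
= (2·(-5.43786) − (-6.13736)) / 1
= -4.73836 / 1 = -4.73836

-4.738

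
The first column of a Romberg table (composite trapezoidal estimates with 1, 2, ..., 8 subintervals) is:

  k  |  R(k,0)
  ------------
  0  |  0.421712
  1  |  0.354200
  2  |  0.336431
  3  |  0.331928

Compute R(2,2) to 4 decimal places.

0.3304

Richardson extrapolation on the trapezoidal column (denominator 4−1=3):
R(1,1) = (4·0.354200 − 0.421712) / 3 = 0.331696
R(2,1) = (4·0.336431 − 0.354200) / 3 = 0.330508
R(2,2) = 0.330508 + (0.330508 − 0.331696)/15 = 0.330429
(Column j=1 coincides with Simpson's rule on the same nodes.)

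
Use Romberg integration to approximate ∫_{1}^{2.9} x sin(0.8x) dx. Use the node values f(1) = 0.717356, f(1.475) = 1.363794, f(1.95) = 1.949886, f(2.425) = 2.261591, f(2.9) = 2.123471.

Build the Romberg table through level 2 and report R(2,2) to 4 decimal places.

3.3629

R(0,0) (trapezoid, 1 panel, h=1.9000): 2.698786
R(1,0) (trapezoid, 2 panels, h=0.9500): 3.201785
R(2,0) (trapezoid, 4 panels, h=0.4750): 3.322950
R(1,1) = 3.201785 + (3.201785 − 2.698786)/3 = 3.369451
R(2,1) = 3.322950 + (3.322950 − 3.201785)/3 = 3.363338
R(2,2) = 3.363338 + (3.363338 − 3.369451)/15 = 3.362930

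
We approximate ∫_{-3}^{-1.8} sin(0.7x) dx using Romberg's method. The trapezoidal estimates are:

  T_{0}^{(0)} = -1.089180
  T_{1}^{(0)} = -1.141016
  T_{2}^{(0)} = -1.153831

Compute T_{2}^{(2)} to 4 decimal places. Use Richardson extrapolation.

-1.1581

T_{1}^{(1)} = -1.141016 + (-1.141016 − (-1.089180))/3 = -1.158295
T_{2}^{(1)} = -1.153831 + (-1.153831 − (-1.141016))/3 = -1.158103
T_{2}^{(2)} = -1.158103 + (-1.158103 − (-1.158295))/15 = -1.158090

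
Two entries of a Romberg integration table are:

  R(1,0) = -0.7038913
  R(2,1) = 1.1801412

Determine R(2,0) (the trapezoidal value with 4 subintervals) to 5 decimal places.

From R(2,1) = (4·R(2,0) − R(1,0))/3, solve for R(2,0):
4·R(2,0) = 3·1.1801412 + (-0.7038913) = 2.8365323
R(2,0) = 0.7091331

0.70913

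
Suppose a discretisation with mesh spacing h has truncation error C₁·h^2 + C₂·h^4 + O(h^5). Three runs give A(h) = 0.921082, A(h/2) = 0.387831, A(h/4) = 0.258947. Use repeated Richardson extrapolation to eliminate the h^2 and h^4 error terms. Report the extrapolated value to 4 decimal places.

First eliminate the h^2 term (factor 2^2 = 4):
  B₁ = (4·0.387831 − 0.921082)/3 = 0.210081
  B₂ = (4·0.258947 − 0.387831)/3 = 0.215986
Then eliminate the h^4 term (factor 2^4 = 16):
  (16·0.215986 − 0.210081)/15 = 0.216380

0.2164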